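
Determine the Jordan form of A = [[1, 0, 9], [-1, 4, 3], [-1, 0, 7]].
J = [[4, 1, 0], [0, 4, 0], [0, 0, 4]]

The characteristic polynomial is det(xI - A) = (x - 4)^3, so the eigenvalues are 4 (algebraic multiplicity 3).

For λ = 4: rank(A - 4I) = 1, rank((A - 4I)^2) = 0. The eigenspace has dimension 3 - 1 = 2, so there are 2 Jordan blocks; the rank sequence gives block sizes [2, 1].

Assembling the blocks gives the Jordan form J above.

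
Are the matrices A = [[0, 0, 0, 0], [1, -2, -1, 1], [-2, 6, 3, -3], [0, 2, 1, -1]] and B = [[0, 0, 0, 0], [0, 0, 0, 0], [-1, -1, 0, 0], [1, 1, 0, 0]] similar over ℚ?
No.

Both have characteristic polynomial x^4 and minimal polynomial x^2. But rank(A) = 2 for A while rank(B) = 1 for B, so the number of Jordan blocks at λ = 0 differs. A and B are not similar.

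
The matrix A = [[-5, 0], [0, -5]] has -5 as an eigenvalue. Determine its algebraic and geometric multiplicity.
The characteristic polynomial is (x + 5)^2, so the factor x + 5 appears with exponent 2: the algebraic multiplicity is 2.

rank(A + 5I) = 0, so the eigenspace has dimension 2 - 0 = 2: the geometric multiplicity is 2.

algebraic multiplicity 2, geometric multiplicity 2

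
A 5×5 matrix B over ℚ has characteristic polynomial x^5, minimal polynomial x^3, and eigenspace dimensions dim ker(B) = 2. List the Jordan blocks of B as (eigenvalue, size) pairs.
λ = 0: algebraic multiplicity 5 (exponent in χ_B), largest block size 3 (exponent in m_B), 2 blocks (geometric multiplicity). These force block sizes [3, 2].

Jordan blocks: (0, 3), (0, 2)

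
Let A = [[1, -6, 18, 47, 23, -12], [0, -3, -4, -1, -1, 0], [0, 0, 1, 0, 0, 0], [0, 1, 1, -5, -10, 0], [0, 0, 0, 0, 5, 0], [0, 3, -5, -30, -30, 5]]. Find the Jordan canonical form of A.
The characteristic polynomial is det(xI - A) = (x - 5)^2(x - 1)^2(x + 4)^2, so the eigenvalues are -4 (algebraic multiplicity 2), 1 (algebraic multiplicity 2), 5 (algebraic multiplicity 2).

For λ = -4: rank(A + 4I) = 5, rank((A + 4I)^2) = 4. The eigenspace has dimension 6 - 5 = 1, so there is 1 Jordan block; the rank sequence gives block sizes [2].

For λ = 1: rank(A - I) = 4. The eigenspace has dimension 6 - 4 = 2, so there are 2 Jordan blocks; the rank sequence gives block sizes [1, 1].

For λ = 5: rank(A - 5I) = 4. The eigenspace has dimension 6 - 4 = 2, so there are 2 Jordan blocks; the rank sequence gives block sizes [1, 1].

Assembling the blocks gives the Jordan form J above.

J = [[-4, 1, 0, 0, 0, 0], [0, -4, 0, 0, 0, 0], [0, 0, 1, 0, 0, 0], [0, 0, 0, 1, 0, 0], [0, 0, 0, 0, 5, 0], [0, 0, 0, 0, 0, 5]]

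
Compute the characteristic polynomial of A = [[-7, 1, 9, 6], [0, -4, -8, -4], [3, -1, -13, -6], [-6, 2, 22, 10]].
χ_A(x) = (x + 2)(x + 4)^3

xI - A = [[x + 7, -1, -9, -6], [0, x + 4, 8, 4], [-3, 1, x + 13, 6], [6, -2, -22, x - 10]].

Expanding det(xI - A) along the first row:
det(xI - A) = + (x + 7)·det([[x + 4, 8, 4], [1, x + 13, 6], [-2, -22, x - 10]]) - (-1)·det([[0, 8, 4], [-3, x + 13, 6], [6, -22, x - 10]]) + (-9)·det([[0, x + 4, 4], [-3, 1, 6], [6, -2, x - 10]]) - (-6)·det([[0, x + 4, 8], [-3, 1, x + 13], [6, -2, -22]]).

Evaluating gives χ_A(x) = x^4 + 14x^3 + 72x^2 + 160x + 128 = (x + 2)(x + 4)^3.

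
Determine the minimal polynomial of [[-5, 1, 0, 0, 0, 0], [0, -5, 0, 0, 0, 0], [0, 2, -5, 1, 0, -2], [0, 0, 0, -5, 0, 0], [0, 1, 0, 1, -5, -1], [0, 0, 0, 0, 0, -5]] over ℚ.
m_A(x) = (x + 5)^2

The characteristic polynomial factors as (x + 5)^6. The minimal polynomial is ∏(x - λ)^{k_λ} where k_λ is the size of the largest Jordan block at λ.

For λ = -5: rank(A + 5I) = 3, and the largest Jordan block has size 2 (the smallest k with rank((A + 5I)^k) = rank((A + 5I)^(k+1))).

So m_A(x) = (x + 5)^2.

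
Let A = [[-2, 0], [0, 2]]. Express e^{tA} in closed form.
A has Jordan form J = [[-2, 0], [0, 2]] with A = PJP^{-1}, so e^{tA} = P e^{tJ} P^{-1}.

For a Jordan block J_k(λ), e^{tJ_k(λ)} = e^{λt} · (I + tN + t^2 N^2/2! + ... + t^{k-1} N^{k-1}/(k-1)!) where N is the nilpotent superdiagonal part.

Assembling the blocks and conjugating back gives the entries of e^{tA} as shown above.

e^{tA} = [[e^{-2*t}, 0], [0, e^{2*t}]]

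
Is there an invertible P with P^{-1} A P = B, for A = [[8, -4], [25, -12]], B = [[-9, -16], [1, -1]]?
No.

trace(A) = -4 but trace(B) = -10. The trace is a similarity invariant, so A and B are not similar.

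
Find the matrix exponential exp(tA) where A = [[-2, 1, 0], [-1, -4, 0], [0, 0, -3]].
e^{tA} = [[(t + 1)*e^{-3*t}, t*e^{-3*t}, 0], [-t*e^{-3*t}, (1 - t)*e^{-3*t}, 0], [0, 0, e^{-3*t}]]

A has Jordan form J = [[-3, 1, 0], [0, -3, 0], [0, 0, -3]] with A = PJP^{-1}, so e^{tA} = P e^{tJ} P^{-1}.

For a Jordan block J_k(λ), e^{tJ_k(λ)} = e^{λt} · (I + tN + t^2 N^2/2! + ... + t^{k-1} N^{k-1}/(k-1)!) where N is the nilpotent superdiagonal part.

Assembling the blocks and conjugating back gives the entries of e^{tA} as shown above.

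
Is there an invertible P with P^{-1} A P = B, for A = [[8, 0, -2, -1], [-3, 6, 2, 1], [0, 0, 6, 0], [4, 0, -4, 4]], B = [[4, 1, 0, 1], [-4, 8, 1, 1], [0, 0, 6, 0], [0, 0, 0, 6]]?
Two matrices over a field are similar if and only if they have the same invariant factors.

Both A and B have characteristic polynomial (x - 6)^4 and minimal polynomial (x - 6)^3. Computing further, both have invariant factors x - 6, (x - 6)^3. Hence A and B are similar.

Yes.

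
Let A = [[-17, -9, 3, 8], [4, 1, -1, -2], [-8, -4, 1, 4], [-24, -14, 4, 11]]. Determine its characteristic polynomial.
xI - A = [[x + 17, 9, -3, -8], [-4, x - 1, 1, 2], [8, 4, x - 1, -4], [24, 14, -4, x - 11]].

Expanding det(xI - A) along the first row:
det(xI - A) = + (x + 17)·det([[x - 1, 1, 2], [4, x - 1, -4], [14, -4, x - 11]]) - (9)·det([[-4, 1, 2], [8, x - 1, -4], [24, -4, x - 11]]) + (-3)·det([[-4, x - 1, 2], [8, 4, -4], [24, 14, x - 11]]) - (-8)·det([[-4, x - 1, 1], [8, 4, x - 1], [24, 14, -4]]).

Evaluating gives χ_A(x) = x^4 + 4x^3 + 6x^2 + 4x + 1 = (x + 1)^4.

χ_A(x) = (x + 1)^4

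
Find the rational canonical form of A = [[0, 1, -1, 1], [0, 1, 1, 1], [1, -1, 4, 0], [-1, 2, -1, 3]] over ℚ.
R = [[0, -2, 0, 0], [1, 4, 0, 0], [0, 0, 0, -2], [0, 0, 1, 4]]

The invariant factors of A (the non-unit diagonal entries of the Smith normal form of xI - A over ℚ[x]) are x^2 - 4x + 2, x^2 - 4x + 2, each dividing the next. The characteristic polynomial is their product, (x^2 - 4x + 2)^2.

The rational canonical form is the block-diagonal matrix of companion matrices C(f_i):
R = [[0, -2, 0, 0], [1, 4, 0, 0], [0, 0, 0, -2], [0, 0, 1, 4]].

Note the characteristic polynomial does not split into linear factors over ℚ, so A has no Jordan form over ℚ; the rational canonical form exists over any field.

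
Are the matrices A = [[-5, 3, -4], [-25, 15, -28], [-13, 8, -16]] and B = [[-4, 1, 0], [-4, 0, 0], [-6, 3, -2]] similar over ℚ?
No.

Both have characteristic polynomial (x + 2)^3, but the minimal polynomial of A is (x + 2)^3 while the minimal polynomial of B is (x + 2)^2. The minimal polynomial is a similarity invariant, so A and B are not similar.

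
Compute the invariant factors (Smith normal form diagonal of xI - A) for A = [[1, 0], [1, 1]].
The Jordan structure of A has elementary divisors (x - 1)^2. Arranging the block sizes at each eigenvalue in decreasing order and taking row products gives the invariant factors.

Invariant factors (smallest first, each dividing the next): (x - 1)^2.

Check: the last factor (x - 1)^2 is the minimal polynomial, and the product (x - 1)^2 is the characteristic polynomial.

(x - 1)^2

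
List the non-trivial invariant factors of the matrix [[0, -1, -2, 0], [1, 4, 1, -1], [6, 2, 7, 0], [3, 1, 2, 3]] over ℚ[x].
The Jordan structure of A has elementary divisors (x - 3), (x - 3), (x - 4)^2. Arranging the block sizes at each eigenvalue in decreasing order and taking row products gives the invariant factors.

Invariant factors (smallest first, each dividing the next): x - 3, (x - 4)^2(x - 3).

Check: the last factor (x - 4)^2(x - 3) is the minimal polynomial, and the product (x - 4)^2(x - 3)^2 is the characteristic polynomial.

x - 3, (x - 4)^2(x - 3)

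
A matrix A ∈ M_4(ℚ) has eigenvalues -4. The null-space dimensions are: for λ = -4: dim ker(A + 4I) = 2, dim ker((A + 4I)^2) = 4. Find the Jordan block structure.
λ = -4: successive nullity increments [2, 2] count blocks of size ≥ k; block sizes are [2, 2].

Jordan blocks: (-4, 2), (-4, 2)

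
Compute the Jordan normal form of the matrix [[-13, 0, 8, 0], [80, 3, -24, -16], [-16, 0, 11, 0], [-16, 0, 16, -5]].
J = [[-5, 0, 0, 0], [0, -5, 0, 0], [0, 0, 3, 0], [0, 0, 0, 3]]

The characteristic polynomial is det(xI - A) = (x - 3)^2(x + 5)^2, so the eigenvalues are -5 (algebraic multiplicity 2), 3 (algebraic multiplicity 2).

For λ = -5: rank(A + 5I) = 2. The eigenspace has dimension 4 - 2 = 2, so there are 2 Jordan blocks; the rank sequence gives block sizes [1, 1].

For λ = 3: rank(A - 3I) = 2. The eigenspace has dimension 4 - 2 = 2, so there are 2 Jordan blocks; the rank sequence gives block sizes [1, 1].

Assembling the blocks gives the Jordan form J above.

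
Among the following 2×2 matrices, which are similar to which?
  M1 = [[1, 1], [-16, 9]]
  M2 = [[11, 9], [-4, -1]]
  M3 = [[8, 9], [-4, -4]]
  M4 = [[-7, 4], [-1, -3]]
3 classes: {M1, M2}, {M3}, {M4}

Characteristic polynomials: χ_{M1} = (x - 5)^2, χ_{M2} = (x - 5)^2, χ_{M3} = (x - 2)^2, χ_{M4} = (x + 5)^2.

{M1, M2}: invariant factors (x - 5)^2.

{M3}: invariant factors (x - 2)^2.

{M4}: invariant factors (x + 5)^2.

Matrices are similar if and only if their invariant-factor lists agree; the partition into similarity classes is {M1, M2}, {M3}, {M4}.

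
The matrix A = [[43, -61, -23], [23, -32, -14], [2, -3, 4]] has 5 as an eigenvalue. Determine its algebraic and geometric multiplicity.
The characteristic polynomial is (x - 5)^3, so the factor x - 5 appears with exponent 3: the algebraic multiplicity is 3.

rank(A - 5I) = 2, so the eigenspace has dimension 3 - 2 = 1: the geometric multiplicity is 1.

Since 1 < 3, A is not diagonalizable.

algebraic multiplicity 3, geometric multiplicity 1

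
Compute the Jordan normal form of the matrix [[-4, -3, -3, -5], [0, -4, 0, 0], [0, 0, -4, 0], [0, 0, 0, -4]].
J = [[-4, 1, 0, 0], [0, -4, 0, 0], [0, 0, -4, 0], [0, 0, 0, -4]]

The characteristic polynomial is det(xI - A) = (x + 4)^4, so the eigenvalues are -4 (algebraic multiplicity 4).

For λ = -4: rank(A + 4I) = 1, rank((A + 4I)^2) = 0. The eigenspace has dimension 4 - 1 = 3, so there are 3 Jordan blocks; the rank sequence gives block sizes [2, 1, 1].

Assembling the blocks gives the Jordan form J above.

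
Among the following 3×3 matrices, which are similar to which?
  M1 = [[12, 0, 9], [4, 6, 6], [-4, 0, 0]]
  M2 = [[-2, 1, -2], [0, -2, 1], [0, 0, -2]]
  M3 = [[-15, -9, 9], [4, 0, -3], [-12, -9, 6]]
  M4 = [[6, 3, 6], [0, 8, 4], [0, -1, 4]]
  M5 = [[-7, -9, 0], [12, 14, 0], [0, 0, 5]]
4 classes: {M1, M4}, {M2}, {M3}, {M5}

Characteristic polynomials: χ_{M1} = (x - 6)^3, χ_{M2} = (x + 2)^3, χ_{M3} = (x + 3)^3, χ_{M4} = (x - 6)^3, χ_{M5} = (x - 5)^2(x - 2).

{M1, M4}: invariant factors x - 6, (x - 6)^2.

{M2}: invariant factors (x + 2)^3.

{M3}: invariant factors x + 3, (x + 3)^2.

{M5}: invariant factors x - 5, (x - 5)(x - 2).

Matrices are similar if and only if their invariant-factor lists agree; the partition into similarity classes is {M1, M4}, {M2}, {M3}, {M5}.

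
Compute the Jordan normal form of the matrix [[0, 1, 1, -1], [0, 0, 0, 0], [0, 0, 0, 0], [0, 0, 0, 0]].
J = [[0, 1, 0, 0], [0, 0, 0, 0], [0, 0, 0, 0], [0, 0, 0, 0]]

The characteristic polynomial is det(xI - A) = x^4, so the eigenvalues are 0 (algebraic multiplicity 4).

For λ = 0: rank(A) = 1, rank(A^2) = 0. The eigenspace has dimension 4 - 1 = 3, so there are 3 Jordan blocks; the rank sequence gives block sizes [2, 1, 1].

Assembling the blocks gives the Jordan form J above.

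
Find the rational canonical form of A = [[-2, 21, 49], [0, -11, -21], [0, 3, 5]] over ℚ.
R = [[-2, 0, 0], [0, 0, -8], [0, 1, -6]]

The invariant factors of A (the non-unit diagonal entries of the Smith normal form of xI - A over ℚ[x]) are x + 2, (x + 2)(x + 4), each dividing the next. The characteristic polynomial is their product, (x + 2)^2(x + 4).

The rational canonical form is the block-diagonal matrix of companion matrices C(f_i):
R = [[-2, 0, 0], [0, 0, -8], [0, 1, -6]].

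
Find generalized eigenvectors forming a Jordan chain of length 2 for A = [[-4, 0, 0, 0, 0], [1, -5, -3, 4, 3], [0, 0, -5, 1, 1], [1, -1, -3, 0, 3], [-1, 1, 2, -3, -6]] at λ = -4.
We seek v_1 ∈ ker((A + 4I)^2) \ ker(A + 4I), then set v_{i+1} = (A + 4I) v_i.

One such chain is v_1 = [[1, 2, 0, 0, 0]]^T, v_2 = [[0, -1, 0, -1, 1]]^T. Check: (A + 4I) v_2 = [[0, 0, 0, 0, 0]]^T = 0.

v_1 = [[1, 2, 0, 0, 0]]^T, v_2 = [[0, -1, 0, -1, 1]]^T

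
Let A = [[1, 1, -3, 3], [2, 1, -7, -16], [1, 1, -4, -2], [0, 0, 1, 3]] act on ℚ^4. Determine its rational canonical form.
The invariant factors of A (the non-unit diagonal entries of the Smith normal form of xI - A over ℚ[x]) are (x - 1)^3(x + 2), each dividing the next. The characteristic polynomial is their product, (x - 1)^3(x + 2).

The rational canonical form is the block-diagonal matrix of companion matrices C(f_i):
R = [[0, 0, 0, 2], [1, 0, 0, -5], [0, 1, 0, 3], [0, 0, 1, 1]].

R = [[0, 0, 0, 2], [1, 0, 0, -5], [0, 1, 0, 3], [0, 0, 1, 1]]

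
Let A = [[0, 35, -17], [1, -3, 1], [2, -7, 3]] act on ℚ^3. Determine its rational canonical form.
R = [[0, 0, -18], [1, 0, 3], [0, 1, 0]]

The invariant factors of A (the non-unit diagonal entries of the Smith normal form of xI - A over ℚ[x]) are (x + 3)(x^2 - 3x + 6), each dividing the next. The characteristic polynomial is their product, (x + 3)(x^2 - 3x + 6).

The rational canonical form is the block-diagonal matrix of companion matrices C(f_i):
R = [[0, 0, -18], [1, 0, 3], [0, 1, 0]].

Note the characteristic polynomial does not split into linear factors over ℚ, so A has no Jordan form over ℚ; the rational canonical form exists over any field.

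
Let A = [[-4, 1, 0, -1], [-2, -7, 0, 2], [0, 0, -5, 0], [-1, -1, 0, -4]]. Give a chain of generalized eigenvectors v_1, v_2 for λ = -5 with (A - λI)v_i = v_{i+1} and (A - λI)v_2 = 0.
v_1 = [[0, 0, -3, -1]]^T, v_2 = [[1, -2, 0, -1]]^T

We seek v_1 ∈ ker((A + 5I)^2) \ ker(A + 5I), then set v_{i+1} = (A + 5I) v_i.

One such chain is v_1 = [[0, 0, -3, -1]]^T, v_2 = [[1, -2, 0, -1]]^T. Check: (A + 5I) v_2 = [[0, 0, 0, 0]]^T = 0.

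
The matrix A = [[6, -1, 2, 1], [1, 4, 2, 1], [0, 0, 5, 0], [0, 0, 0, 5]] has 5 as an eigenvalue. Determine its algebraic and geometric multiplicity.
algebraic multiplicity 4, geometric multiplicity 3

The characteristic polynomial is (x - 5)^4, so the factor x - 5 appears with exponent 4: the algebraic multiplicity is 4.

rank(A - 5I) = 1, so the eigenspace has dimension 4 - 1 = 3: the geometric multiplicity is 3.

Since 3 < 4, A is not diagonalizable.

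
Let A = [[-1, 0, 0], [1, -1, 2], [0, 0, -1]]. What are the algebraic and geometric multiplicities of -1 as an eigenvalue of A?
algebraic multiplicity 3, geometric multiplicity 2

The characteristic polynomial is (x + 1)^3, so the factor x + 1 appears with exponent 3: the algebraic multiplicity is 3.

rank(A + I) = 1, so the eigenspace has dimension 3 - 1 = 2: the geometric multiplicity is 2.

Since 2 < 3, A is not diagonalizable.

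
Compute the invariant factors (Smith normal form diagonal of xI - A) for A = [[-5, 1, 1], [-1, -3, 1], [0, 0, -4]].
The Jordan structure of A has elementary divisors (x + 4)^2, (x + 4). Arranging the block sizes at each eigenvalue in decreasing order and taking row products gives the invariant factors.

Invariant factors (smallest first, each dividing the next): x + 4, (x + 4)^2.

Check: the last factor (x + 4)^2 is the minimal polynomial, and the product (x + 4)^3 is the characteristic polynomial.

x + 4, (x + 4)^2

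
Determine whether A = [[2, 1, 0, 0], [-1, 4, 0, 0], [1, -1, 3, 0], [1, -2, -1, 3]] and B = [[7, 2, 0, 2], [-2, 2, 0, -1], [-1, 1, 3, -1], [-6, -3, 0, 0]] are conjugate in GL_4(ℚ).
Yes.

Two matrices over a field are similar if and only if they have the same invariant factors.

Both A and B have characteristic polynomial (x - 3)^4 and minimal polynomial (x - 3)^2. Computing further, both have invariant factors (x - 3)^2, (x - 3)^2. Hence A and B are similar.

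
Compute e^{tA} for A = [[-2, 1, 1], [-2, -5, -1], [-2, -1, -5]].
A has Jordan form J = [[-4, 1, 0], [0, -4, 0], [0, 0, -4]] with A = PJP^{-1}, so e^{tA} = P e^{tJ} P^{-1}.

For a Jordan block J_k(λ), e^{tJ_k(λ)} = e^{λt} · (I + tN + t^2 N^2/2! + ... + t^{k-1} N^{k-1}/(k-1)!) where N is the nilpotent superdiagonal part.

Assembling the blocks and conjugating back gives the entries of e^{tA} as shown above.

e^{tA} = [[(2*t + 1)*e^{-4*t}, t*e^{-4*t}, t*e^{-4*t}], [-2*t*e^{-4*t}, (1 - t)*e^{-4*t}, -t*e^{-4*t}], [-2*t*e^{-4*t}, -t*e^{-4*t}, (1 - t)*e^{-4*t}]]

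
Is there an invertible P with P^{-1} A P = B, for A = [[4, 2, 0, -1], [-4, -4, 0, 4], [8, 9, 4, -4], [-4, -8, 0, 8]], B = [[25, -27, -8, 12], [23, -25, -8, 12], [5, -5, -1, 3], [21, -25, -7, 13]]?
Two matrices over a field are similar if and only if they have the same invariant factors.

Both A and B have characteristic polynomial (x - 4)^2(x - 2)^2 and minimal polynomial (x - 4)^2(x - 2)^2. Computing further, both have invariant factors (x - 4)^2(x - 2)^2. Hence A and B are similar.

Yes.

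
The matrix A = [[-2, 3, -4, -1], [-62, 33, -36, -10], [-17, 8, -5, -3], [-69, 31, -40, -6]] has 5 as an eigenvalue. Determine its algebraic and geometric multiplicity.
The characteristic polynomial is (x - 5)^4, so the factor x - 5 appears with exponent 4: the algebraic multiplicity is 4.

rank(A - 5I) = 2, so the eigenspace has dimension 4 - 2 = 2: the geometric multiplicity is 2.

Since 2 < 4, A is not diagonalizable.

algebraic multiplicity 4, geometric multiplicity 2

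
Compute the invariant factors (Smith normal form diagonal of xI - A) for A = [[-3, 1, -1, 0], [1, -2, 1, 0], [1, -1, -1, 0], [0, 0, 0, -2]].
The Jordan structure of A has elementary divisors (x + 2)^3, (x + 2). Arranging the block sizes at each eigenvalue in decreasing order and taking row products gives the invariant factors.

Invariant factors (smallest first, each dividing the next): x + 2, (x + 2)^3.

Check: the last factor (x + 2)^3 is the minimal polynomial, and the product (x + 2)^4 is the characteristic polynomial.

x + 2, (x + 2)^3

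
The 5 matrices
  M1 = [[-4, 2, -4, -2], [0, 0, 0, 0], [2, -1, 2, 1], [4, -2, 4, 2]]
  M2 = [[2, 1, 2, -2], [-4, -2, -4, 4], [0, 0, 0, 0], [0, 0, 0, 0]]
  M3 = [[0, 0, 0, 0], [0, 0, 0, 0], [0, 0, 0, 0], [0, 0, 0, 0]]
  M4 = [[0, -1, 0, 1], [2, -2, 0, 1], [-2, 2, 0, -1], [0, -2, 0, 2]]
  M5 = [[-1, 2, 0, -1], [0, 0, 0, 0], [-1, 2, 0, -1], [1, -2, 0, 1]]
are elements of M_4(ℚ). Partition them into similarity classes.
3 classes: {M1, M2, M5}, {M3}, {M4}

Characteristic polynomials: χ_{M1} = x^4, χ_{M2} = x^4, χ_{M3} = x^4, χ_{M4} = x^4, χ_{M5} = x^4.

{M1, M2, M5}: invariant factors x, x, x^2.

{M3}: invariant factors x, x, x, x.

{M4}: invariant factors x, x^3.

Matrices are similar if and only if their invariant-factor lists agree; the partition into similarity classes is {M1, M2, M5}, {M3}, {M4}.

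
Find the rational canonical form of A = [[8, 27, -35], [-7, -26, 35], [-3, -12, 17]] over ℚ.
R = [[0, 0, -8], [1, 0, 10], [0, 1, -1]]

The invariant factors of A (the non-unit diagonal entries of the Smith normal form of xI - A over ℚ[x]) are (x - 2)(x - 1)(x + 4), each dividing the next. The characteristic polynomial is their product, (x - 2)(x - 1)(x + 4).

The rational canonical form is the block-diagonal matrix of companion matrices C(f_i):
R = [[0, 0, -8], [1, 0, 10], [0, 1, -1]].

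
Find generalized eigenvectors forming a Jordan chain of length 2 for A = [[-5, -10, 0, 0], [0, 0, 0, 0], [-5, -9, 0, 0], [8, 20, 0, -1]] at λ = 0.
We seek v_1 ∈ ker(A^2) \ ker(A), then set v_{i+1} = A v_i.

One such chain is v_1 = [[-2, 1, -3, 4]]^T, v_2 = [[0, 0, 1, 0]]^T. Check: A v_2 = [[0, 0, 0, 0]]^T = 0.

v_1 = [[-2, 1, -3, 4]]^T, v_2 = [[0, 0, 1, 0]]^T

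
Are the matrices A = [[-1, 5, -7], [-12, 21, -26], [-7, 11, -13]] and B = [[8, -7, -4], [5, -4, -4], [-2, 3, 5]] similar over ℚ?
No.

trace(A) = 7 but trace(B) = 9. The trace is a similarity invariant, so A and B are not similar.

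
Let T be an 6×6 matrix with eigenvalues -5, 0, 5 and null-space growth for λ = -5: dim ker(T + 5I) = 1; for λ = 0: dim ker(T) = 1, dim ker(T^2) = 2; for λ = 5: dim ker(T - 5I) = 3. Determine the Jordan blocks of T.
Jordan blocks: (-5, 1), (0, 2), (5, 1), (5, 1), (5, 1)

λ = -5: successive nullity increments [1] count blocks of size ≥ k; block sizes are [1].
λ = 0: successive nullity increments [1, 1] count blocks of size ≥ k; block sizes are [2].
λ = 5: successive nullity increments [3] count blocks of size ≥ k; block sizes are [1, 1, 1].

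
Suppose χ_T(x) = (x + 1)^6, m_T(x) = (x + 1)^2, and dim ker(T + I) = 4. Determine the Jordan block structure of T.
λ = -1: algebraic multiplicity 6 (exponent in χ_T), largest block size 2 (exponent in m_T), 4 blocks (geometric multiplicity). These force block sizes [2, 2, 1, 1].

Jordan blocks: (-1, 2), (-1, 2), (-1, 1), (-1, 1)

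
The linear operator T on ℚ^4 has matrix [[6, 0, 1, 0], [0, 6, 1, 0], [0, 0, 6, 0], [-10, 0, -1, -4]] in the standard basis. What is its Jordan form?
J = [[-4, 0, 0, 0], [0, 6, 1, 0], [0, 0, 6, 0], [0, 0, 0, 6]]

The characteristic polynomial is det(xI - A) = (x - 6)^3(x + 4), so the eigenvalues are -4 (algebraic multiplicity 1), 6 (algebraic multiplicity 3).

For λ = -4: algebraic multiplicity 1 gives one 1×1 block.

For λ = 6: rank(A - 6I) = 2, rank((A - 6I)^2) = 1. The eigenspace has dimension 4 - 2 = 2, so there are 2 Jordan blocks; the rank sequence gives block sizes [2, 1].

Assembling the blocks gives the Jordan form J above.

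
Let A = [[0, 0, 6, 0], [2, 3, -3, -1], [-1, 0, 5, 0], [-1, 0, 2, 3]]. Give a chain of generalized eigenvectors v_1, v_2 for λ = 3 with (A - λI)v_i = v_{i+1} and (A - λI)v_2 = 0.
v_1 = [[2, 0, 1, 0]]^T, v_2 = [[0, 1, 0, 0]]^T

We seek v_1 ∈ ker((A - 3I)^2) \ ker(A - 3I), then set v_{i+1} = (A - 3I) v_i.

One such chain is v_1 = [[2, 0, 1, 0]]^T, v_2 = [[0, 1, 0, 0]]^T. Check: (A - 3I) v_2 = [[0, 0, 0, 0]]^T = 0.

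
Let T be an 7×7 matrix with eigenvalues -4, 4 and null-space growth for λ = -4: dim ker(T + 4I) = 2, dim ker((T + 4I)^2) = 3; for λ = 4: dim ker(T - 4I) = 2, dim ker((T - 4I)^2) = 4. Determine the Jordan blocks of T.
Jordan blocks: (-4, 2), (-4, 1), (4, 2), (4, 2)

λ = -4: successive nullity increments [2, 1] count blocks of size ≥ k; block sizes are [2, 1].
λ = 4: successive nullity increments [2, 2] count blocks of size ≥ k; block sizes are [2, 2].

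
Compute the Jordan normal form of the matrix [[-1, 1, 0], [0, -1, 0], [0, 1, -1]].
The characteristic polynomial is det(xI - A) = (x + 1)^3, so the eigenvalues are -1 (algebraic multiplicity 3).

For λ = -1: rank(A + I) = 1, rank((A + I)^2) = 0. The eigenspace has dimension 3 - 1 = 2, so there are 2 Jordan blocks; the rank sequence gives block sizes [2, 1].

Assembling the blocks gives the Jordan form J above.

J = [[-1, 1, 0], [0, -1, 0], [0, 0, -1]]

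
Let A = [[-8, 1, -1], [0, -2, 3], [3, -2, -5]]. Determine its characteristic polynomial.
χ_A(x) = (x + 5)^3

xI - A = [[x + 8, -1, 1], [0, x + 2, -3], [-3, 2, x + 5]].

Expanding det(xI - A) along the first row:
det(xI - A) = + (x + 8)·det([[x + 2, -3], [2, x + 5]]) - (-1)·det([[0, -3], [-3, x + 5]]) + (1)·det([[0, x + 2], [-3, 2]]).

Evaluating gives χ_A(x) = x^3 + 15x^2 + 75x + 125 = (x + 5)^3.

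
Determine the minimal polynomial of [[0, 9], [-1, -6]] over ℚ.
m_A(x) = (x + 3)^2

The characteristic polynomial factors as (x + 3)^2. The minimal polynomial is ∏(x - λ)^{k_λ} where k_λ is the size of the largest Jordan block at λ.

For λ = -3: rank(A + 3I) = 1, and the largest Jordan block has size 2 (the smallest k with rank((A + 3I)^k) = rank((A + 3I)^(k+1))).

So m_A(x) = (x + 3)^2.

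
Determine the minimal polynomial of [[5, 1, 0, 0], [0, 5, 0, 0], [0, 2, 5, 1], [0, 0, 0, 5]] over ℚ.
The characteristic polynomial factors as (x - 5)^4. The minimal polynomial is ∏(x - λ)^{k_λ} where k_λ is the size of the largest Jordan block at λ.

For λ = 5: rank(A - 5I) = 2, and the largest Jordan block has size 2 (the smallest k with rank((A - 5I)^k) = rank((A - 5I)^(k+1))).

So m_A(x) = (x - 5)^2.

m_A(x) = (x - 5)^2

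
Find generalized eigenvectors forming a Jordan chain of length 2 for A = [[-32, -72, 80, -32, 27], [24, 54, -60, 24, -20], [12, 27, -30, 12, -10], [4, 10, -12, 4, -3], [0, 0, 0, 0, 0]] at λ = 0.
We seek v_1 ∈ ker(A^2) \ ker(A), then set v_{i+1} = A v_i.

One such chain is v_1 = [[4, -1, 0, 0, 2]]^T, v_2 = [[-2, 2, 1, 0, 0]]^T. Check: A v_2 = [[0, 0, 0, 0, 0]]^T = 0.

v_1 = [[4, -1, 0, 0, 2]]^T, v_2 = [[-2, 2, 1, 0, 0]]^T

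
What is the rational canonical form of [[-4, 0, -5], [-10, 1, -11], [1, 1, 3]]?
The invariant factors of A (the non-unit diagonal entries of the Smith normal form of xI - A over ℚ[x]) are x^3 + 3x + 1, each dividing the next. The characteristic polynomial is their product, x^3 + 3x + 1.

The rational canonical form is the block-diagonal matrix of companion matrices C(f_i):
R = [[0, 0, -1], [1, 0, -3], [0, 1, 0]].

Note the characteristic polynomial does not split into linear factors over ℚ, so A has no Jordan form over ℚ; the rational canonical form exists over any field.

R = [[0, 0, -1], [1, 0, -3], [0, 1, 0]]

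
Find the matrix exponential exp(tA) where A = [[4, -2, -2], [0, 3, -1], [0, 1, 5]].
e^{tA} = [[e^{4*t}, -2*t*e^{4*t}, -2*t*e^{4*t}], [0, (1 - t)*e^{4*t}, -t*e^{4*t}], [0, t*e^{4*t}, (t + 1)*e^{4*t}]]

A has Jordan form J = [[4, 1, 0], [0, 4, 0], [0, 0, 4]] with A = PJP^{-1}, so e^{tA} = P e^{tJ} P^{-1}.

For a Jordan block J_k(λ), e^{tJ_k(λ)} = e^{λt} · (I + tN + t^2 N^2/2! + ... + t^{k-1} N^{k-1}/(k-1)!) where N is the nilpotent superdiagonal part.

Assembling the blocks and conjugating back gives the entries of e^{tA} as shown above.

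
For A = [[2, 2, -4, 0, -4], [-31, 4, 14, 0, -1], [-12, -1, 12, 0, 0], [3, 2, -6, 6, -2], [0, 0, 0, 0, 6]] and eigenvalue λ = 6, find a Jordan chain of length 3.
We seek v_1 ∈ ker((A - 6I)^3) \ ker((A - 6I)^2), then set v_{i+1} = (A - 6I) v_i.

One such chain is v_1 = [[-1, -8, -3, 1, 0]]^T, v_2 = [[0, 5, 2, -1, 0]]^T, v_3 = [[2, 18, 7, -2, 0]]^T. Check: (A - 6I) v_3 = [[0, 0, 0, 0, 0]]^T = 0.

v_1 = [[-1, -8, -3, 1, 0]]^T, v_2 = [[0, 5, 2, -1, 0]]^T, v_3 = [[2, 18, 7, -2, 0]]^T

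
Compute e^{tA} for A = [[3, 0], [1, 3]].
e^{tA} = [[e^{3*t}, 0], [t*e^{3*t}, e^{3*t}]]

A has Jordan form J = [[3, 1], [0, 3]] with A = PJP^{-1}, so e^{tA} = P e^{tJ} P^{-1}.

For a Jordan block J_k(λ), e^{tJ_k(λ)} = e^{λt} · (I + tN + t^2 N^2/2! + ... + t^{k-1} N^{k-1}/(k-1)!) where N is the nilpotent superdiagonal part.

Assembling the blocks and conjugating back gives the entries of e^{tA} as shown above.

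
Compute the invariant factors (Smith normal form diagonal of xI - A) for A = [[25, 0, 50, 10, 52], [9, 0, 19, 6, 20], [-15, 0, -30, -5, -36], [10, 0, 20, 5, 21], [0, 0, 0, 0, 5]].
x^2(x - 5)^2(x + 5)

The Jordan structure of A has elementary divisors (x + 5), x^2, (x - 5)^2. Arranging the block sizes at each eigenvalue in decreasing order and taking row products gives the invariant factors.

Invariant factors (smallest first, each dividing the next): x^2(x - 5)^2(x + 5).

Check: the last factor x^2(x - 5)^2(x + 5) is the minimal polynomial, and the product x^2(x - 5)^2(x + 5) is the characteristic polynomial.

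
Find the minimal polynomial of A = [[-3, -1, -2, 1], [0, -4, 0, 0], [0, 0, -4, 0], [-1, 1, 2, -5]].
m_A(x) = (x + 4)^2

The characteristic polynomial factors as (x + 4)^4. The minimal polynomial is ∏(x - λ)^{k_λ} where k_λ is the size of the largest Jordan block at λ.

For λ = -4: rank(A + 4I) = 1, and the largest Jordan block has size 2 (the smallest k with rank((A + 4I)^k) = rank((A + 4I)^(k+1))).

So m_A(x) = (x + 4)^2.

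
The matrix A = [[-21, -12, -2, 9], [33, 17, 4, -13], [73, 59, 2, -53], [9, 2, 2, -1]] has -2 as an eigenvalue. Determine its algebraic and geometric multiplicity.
The characteristic polynomial is (x - 3)(x + 2)^3, so the factor x + 2 appears with exponent 3: the algebraic multiplicity is 3.

rank(A + 2I) = 2, so the eigenspace has dimension 4 - 2 = 2: the geometric multiplicity is 2.

Since 2 < 3, A is not diagonalizable.

algebraic multiplicity 3, geometric multiplicity 2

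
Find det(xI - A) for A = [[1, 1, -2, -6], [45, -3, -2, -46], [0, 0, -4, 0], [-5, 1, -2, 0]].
xI - A = [[x - 1, -1, 2, 6], [-45, x + 3, 2, 46], [0, 0, x + 4, 0], [5, -1, 2, x]].

Expanding det(xI - A) along the first row:
det(xI - A) = + (x - 1)·det([[x + 3, 2, 46], [0, x + 4, 0], [-1, 2, x]]) - (-1)·det([[-45, 2, 46], [0, x + 4, 0], [5, 2, x]]) + (2)·det([[-45, x + 3, 46], [0, 0, 0], [5, -1, x]]) - (6)·det([[-45, x + 3, 2], [0, 0, x + 4], [5, -1, 2]]).

Evaluating gives χ_A(x) = x^4 + 6x^3 - 24x^2 - 224x - 384 = (x - 6)(x + 4)^3.

χ_A(x) = (x - 6)(x + 4)^3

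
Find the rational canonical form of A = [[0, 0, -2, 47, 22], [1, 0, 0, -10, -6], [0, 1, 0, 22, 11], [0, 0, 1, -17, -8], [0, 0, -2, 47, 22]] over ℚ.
R = [[0, 0, 0, 0, 0], [1, 0, 0, 0, -5], [0, 1, 0, 0, 11], [0, 0, 1, 0, -2], [0, 0, 0, 1, 5]]

The invariant factors of A (the non-unit diagonal entries of the Smith normal form of xI - A over ℚ[x]) are x(x - 5)(x^3 + 2x - 1), each dividing the next. The characteristic polynomial is their product, x(x - 5)(x^3 + 2x - 1).

The rational canonical form is the block-diagonal matrix of companion matrices C(f_i):
R = [[0, 0, 0, 0, 0], [1, 0, 0, 0, -5], [0, 1, 0, 0, 11], [0, 0, 1, 0, -2], [0, 0, 0, 1, 5]].

Note the characteristic polynomial does not split into linear factors over ℚ, so A has no Jordan form over ℚ; the rational canonical form exists over any field.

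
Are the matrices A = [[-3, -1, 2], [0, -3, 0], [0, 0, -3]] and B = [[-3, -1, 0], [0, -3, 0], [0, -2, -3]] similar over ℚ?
Yes.

Two matrices over a field are similar if and only if they have the same invariant factors.

Both A and B have characteristic polynomial (x + 3)^3 and minimal polynomial (x + 3)^2. Computing further, both have invariant factors x + 3, (x + 3)^2. Hence A and B are similar.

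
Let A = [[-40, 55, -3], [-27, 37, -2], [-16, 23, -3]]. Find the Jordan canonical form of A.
J = [[-2, 1, 0], [0, -2, 1], [0, 0, -2]]

The characteristic polynomial is det(xI - A) = (x + 2)^3, so the eigenvalues are -2 (algebraic multiplicity 3).

For λ = -2: rank(A + 2I) = 2, rank((A + 2I)^2) = 1, rank((A + 2I)^3) = 0. The eigenspace has dimension 3 - 2 = 1, so there is 1 Jordan block; the rank sequence gives block sizes [3].

Assembling the blocks gives the Jordan form J above.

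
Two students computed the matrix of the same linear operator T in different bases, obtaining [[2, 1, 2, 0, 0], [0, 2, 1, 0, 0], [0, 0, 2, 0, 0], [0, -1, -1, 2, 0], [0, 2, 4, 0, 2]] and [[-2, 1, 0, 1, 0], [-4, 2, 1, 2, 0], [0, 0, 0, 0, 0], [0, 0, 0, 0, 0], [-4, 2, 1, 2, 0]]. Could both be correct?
trace(A) = 10 but trace(B) = 0. The trace is a similarity invariant, so A and B are not similar.

No.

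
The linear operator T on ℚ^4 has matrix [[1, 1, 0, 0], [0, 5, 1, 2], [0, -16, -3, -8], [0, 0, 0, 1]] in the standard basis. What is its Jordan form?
J = [[1, 1, 0, 0], [0, 1, 1, 0], [0, 0, 1, 0], [0, 0, 0, 1]]

The characteristic polynomial is det(xI - A) = (x - 1)^4, so the eigenvalues are 1 (algebraic multiplicity 4).

For λ = 1: rank(A - I) = 2, rank((A - I)^2) = 1, rank((A - I)^3) = 0. The eigenspace has dimension 4 - 2 = 2, so there are 2 Jordan blocks; the rank sequence gives block sizes [3, 1].

Assembling the blocks gives the Jordan form J above.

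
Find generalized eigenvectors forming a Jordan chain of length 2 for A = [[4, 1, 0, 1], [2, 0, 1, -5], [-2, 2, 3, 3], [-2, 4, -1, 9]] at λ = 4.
v_1 = [[-1, 5, 0, -4]]^T, v_2 = [[1, -2, 0, 2]]^T

We seek v_1 ∈ ker((A - 4I)^2) \ ker(A - 4I), then set v_{i+1} = (A - 4I) v_i.

One such chain is v_1 = [[-1, 5, 0, -4]]^T, v_2 = [[1, -2, 0, 2]]^T. Check: (A - 4I) v_2 = [[0, 0, 0, 0]]^T = 0.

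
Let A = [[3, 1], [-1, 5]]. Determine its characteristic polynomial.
χ_A(x) = (x - 4)^2

xI - A = [[x - 3, -1], [1, x - 5]].

Expanding det(xI - A) along the first row:
det(xI - A) = + (x - 3)·det([[x - 5]]) - (-1)·det([[1]]).

Evaluating gives χ_A(x) = x^2 - 8x + 16 = (x - 4)^2.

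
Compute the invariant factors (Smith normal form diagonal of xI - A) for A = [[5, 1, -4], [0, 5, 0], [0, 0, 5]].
x - 5, (x - 5)^2

The Jordan structure of A has elementary divisors (x - 5)^2, (x - 5). Arranging the block sizes at each eigenvalue in decreasing order and taking row products gives the invariant factors.

Invariant factors (smallest first, each dividing the next): x - 5, (x - 5)^2.

Check: the last factor (x - 5)^2 is the minimal polynomial, and the product (x - 5)^3 is the characteristic polynomial.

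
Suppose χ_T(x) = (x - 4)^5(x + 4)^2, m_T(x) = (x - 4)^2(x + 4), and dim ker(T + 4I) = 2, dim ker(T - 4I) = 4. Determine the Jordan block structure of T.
Jordan blocks: (-4, 1), (-4, 1), (4, 2), (4, 1), (4, 1), (4, 1)

λ = -4: algebraic multiplicity 2 (exponent in χ_T), largest block size 1 (exponent in m_T), 2 blocks (geometric multiplicity). These force block sizes [1, 1].
λ = 4: algebraic multiplicity 5 (exponent in χ_T), largest block size 2 (exponent in m_T), 4 blocks (geometric multiplicity). These force block sizes [2, 1, 1, 1].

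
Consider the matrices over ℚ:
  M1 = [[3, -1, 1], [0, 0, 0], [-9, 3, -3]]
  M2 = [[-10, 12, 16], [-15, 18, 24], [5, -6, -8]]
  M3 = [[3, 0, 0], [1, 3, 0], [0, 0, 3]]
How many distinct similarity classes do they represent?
2 classes: {M1, M2}, {M3}

Characteristic polynomials: χ_{M1} = x^3, χ_{M2} = x^3, χ_{M3} = (x - 3)^3.

{M1, M2}: invariant factors x, x^2.

{M3}: invariant factors x - 3, (x - 3)^2.

Matrices are similar if and only if their invariant-factor lists agree; the partition into similarity classes is {M1, M2}, {M3}.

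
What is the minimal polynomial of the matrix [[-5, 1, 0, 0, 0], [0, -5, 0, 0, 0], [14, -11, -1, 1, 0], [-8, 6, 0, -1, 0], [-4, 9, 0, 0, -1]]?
m_A(x) = (x + 1)^2(x + 5)^2

The characteristic polynomial factors as (x + 1)^3(x + 5)^2. The minimal polynomial is ∏(x - λ)^{k_λ} where k_λ is the size of the largest Jordan block at λ.

For λ = -5: rank(A + 5I) = 4, and the largest Jordan block has size 2 (the smallest k with rank((A + 5I)^k) = rank((A + 5I)^(k+1))).
For λ = -1: rank(A + I) = 3, and the largest Jordan block has size 2 (the smallest k with rank((A + I)^k) = rank((A + I)^(k+1))).

So m_A(x) = (x + 1)^2(x + 5)^2.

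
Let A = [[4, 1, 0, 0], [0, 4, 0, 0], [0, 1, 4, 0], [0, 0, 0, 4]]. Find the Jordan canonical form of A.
The characteristic polynomial is det(xI - A) = (x - 4)^4, so the eigenvalues are 4 (algebraic multiplicity 4).

For λ = 4: rank(A - 4I) = 1, rank((A - 4I)^2) = 0. The eigenspace has dimension 4 - 1 = 3, so there are 3 Jordan blocks; the rank sequence gives block sizes [2, 1, 1].

Assembling the blocks gives the Jordan form J above.

J = [[4, 1, 0, 0], [0, 4, 0, 0], [0, 0, 4, 0], [0, 0, 0, 4]]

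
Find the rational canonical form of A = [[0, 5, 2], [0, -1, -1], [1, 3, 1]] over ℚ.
The invariant factors of A (the non-unit diagonal entries of the Smith normal form of xI - A over ℚ[x]) are x^3 + 3, each dividing the next. The characteristic polynomial is their product, x^3 + 3.

The rational canonical form is the block-diagonal matrix of companion matrices C(f_i):
R = [[0, 0, -3], [1, 0, 0], [0, 1, 0]].

Note the characteristic polynomial does not split into linear factors over ℚ, so A has no Jordan form over ℚ; the rational canonical form exists over any field.

R = [[0, 0, -3], [1, 0, 0], [0, 1, 0]]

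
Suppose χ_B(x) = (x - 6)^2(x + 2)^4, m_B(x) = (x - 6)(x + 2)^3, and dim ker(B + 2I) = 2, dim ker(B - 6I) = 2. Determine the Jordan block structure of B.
λ = -2: algebraic multiplicity 4 (exponent in χ_B), largest block size 3 (exponent in m_B), 2 blocks (geometric multiplicity). These force block sizes [3, 1].
λ = 6: algebraic multiplicity 2 (exponent in χ_B), largest block size 1 (exponent in m_B), 2 blocks (geometric multiplicity). These force block sizes [1, 1].

Jordan blocks: (-2, 3), (-2, 1), (6, 1), (6, 1)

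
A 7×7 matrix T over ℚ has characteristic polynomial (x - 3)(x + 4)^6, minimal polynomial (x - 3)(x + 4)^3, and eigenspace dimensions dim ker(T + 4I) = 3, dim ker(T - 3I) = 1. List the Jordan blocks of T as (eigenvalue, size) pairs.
λ = -4: algebraic multiplicity 6 (exponent in χ_T), largest block size 3 (exponent in m_T), 3 blocks (geometric multiplicity). These force block sizes [3, 2, 1].
λ = 3: algebraic multiplicity 1 (exponent in χ_T), largest block size 1 (exponent in m_T), 1 block (geometric multiplicity). This forces block sizes [1].

Jordan blocks: (-4, 3), (-4, 2), (-4, 1), (3, 1)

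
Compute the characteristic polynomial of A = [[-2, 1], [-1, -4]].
χ_A(x) = (x + 3)^2

xI - A = [[x + 2, -1], [1, x + 4]].

Expanding det(xI - A) along the first row:
det(xI - A) = + (x + 2)·det([[x + 4]]) - (-1)·det([[1]]).

Evaluating gives χ_A(x) = x^2 + 6x + 9 = (x + 3)^2.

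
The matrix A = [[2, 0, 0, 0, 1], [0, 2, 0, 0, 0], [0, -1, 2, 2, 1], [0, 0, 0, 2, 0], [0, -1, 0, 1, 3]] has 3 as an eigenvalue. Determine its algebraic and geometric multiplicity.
algebraic multiplicity 1, geometric multiplicity 1

The characteristic polynomial is (x - 3)(x - 2)^4, so the factor x - 3 appears with exponent 1: the algebraic multiplicity is 1.

rank(A - 3I) = 4, so the eigenspace has dimension 5 - 4 = 1: the geometric multiplicity is 1.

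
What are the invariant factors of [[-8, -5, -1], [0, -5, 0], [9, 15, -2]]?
The Jordan structure of A has elementary divisors (x + 5)^2, (x + 5). Arranging the block sizes at each eigenvalue in decreasing order and taking row products gives the invariant factors.

Invariant factors (smallest first, each dividing the next): x + 5, (x + 5)^2.

Check: the last factor (x + 5)^2 is the minimal polynomial, and the product (x + 5)^3 is the characteristic polynomial.

x + 5, (x + 5)^2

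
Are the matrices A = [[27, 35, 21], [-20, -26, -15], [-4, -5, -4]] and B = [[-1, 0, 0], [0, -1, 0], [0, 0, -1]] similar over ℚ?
Both have characteristic polynomial (x + 1)^3, but the minimal polynomial of A is (x + 1)^2 while the minimal polynomial of B is x + 1. The minimal polynomial is a similarity invariant, so A and B are not similar.

No.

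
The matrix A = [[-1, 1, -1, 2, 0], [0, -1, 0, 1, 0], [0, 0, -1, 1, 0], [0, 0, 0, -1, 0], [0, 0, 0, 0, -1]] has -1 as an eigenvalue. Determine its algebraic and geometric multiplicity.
The characteristic polynomial is (x + 1)^5, so the factor x + 1 appears with exponent 5: the algebraic multiplicity is 5.

rank(A + I) = 2, so the eigenspace has dimension 5 - 2 = 3: the geometric multiplicity is 3.

Since 3 < 5, A is not diagonalizable.

algebraic multiplicity 5, geometric multiplicity 3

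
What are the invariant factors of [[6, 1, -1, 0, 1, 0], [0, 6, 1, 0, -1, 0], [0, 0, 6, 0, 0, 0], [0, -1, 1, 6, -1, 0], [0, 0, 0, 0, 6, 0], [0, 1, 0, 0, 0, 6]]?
The Jordan structure of A has elementary divisors (x - 6)^3, (x - 6), (x - 6), (x - 6). Arranging the block sizes at each eigenvalue in decreasing order and taking row products gives the invariant factors.

Invariant factors (smallest first, each dividing the next): x - 6, x - 6, x - 6, (x - 6)^3.

Check: the last factor (x - 6)^3 is the minimal polynomial, and the product (x - 6)^6 is the characteristic polynomial.

x - 6, x - 6, x - 6, (x - 6)^3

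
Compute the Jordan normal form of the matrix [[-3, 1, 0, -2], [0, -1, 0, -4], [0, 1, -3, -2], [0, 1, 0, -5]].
J = [[-3, 1, 0, 0], [0, -3, 0, 0], [0, 0, -3, 0], [0, 0, 0, -3]]

The characteristic polynomial is det(xI - A) = (x + 3)^4, so the eigenvalues are -3 (algebraic multiplicity 4).

For λ = -3: rank(A + 3I) = 1, rank((A + 3I)^2) = 0. The eigenspace has dimension 4 - 1 = 3, so there are 3 Jordan blocks; the rank sequence gives block sizes [2, 1, 1].

Assembling the blocks gives the Jordan form J above.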